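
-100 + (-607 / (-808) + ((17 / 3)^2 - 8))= -546401 / 7272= -75.14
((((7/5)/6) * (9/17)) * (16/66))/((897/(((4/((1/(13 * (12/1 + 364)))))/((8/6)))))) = 0.49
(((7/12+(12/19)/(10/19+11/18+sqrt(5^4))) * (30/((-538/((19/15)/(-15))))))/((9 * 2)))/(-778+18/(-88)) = -2723897/13338367269822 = -0.00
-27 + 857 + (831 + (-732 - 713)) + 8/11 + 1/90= 214571/990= 216.74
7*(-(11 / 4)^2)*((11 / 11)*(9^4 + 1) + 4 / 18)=-12505955 / 36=-347387.64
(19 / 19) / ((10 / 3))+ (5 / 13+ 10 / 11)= 2279 / 1430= 1.59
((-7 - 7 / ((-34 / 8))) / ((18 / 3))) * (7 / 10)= -637 / 1020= -0.62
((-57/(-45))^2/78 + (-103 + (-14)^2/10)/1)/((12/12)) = -1463309/17550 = -83.38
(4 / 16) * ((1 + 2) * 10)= 15 / 2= 7.50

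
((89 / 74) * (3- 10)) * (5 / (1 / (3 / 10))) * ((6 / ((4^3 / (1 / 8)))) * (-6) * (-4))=-16821 / 4736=-3.55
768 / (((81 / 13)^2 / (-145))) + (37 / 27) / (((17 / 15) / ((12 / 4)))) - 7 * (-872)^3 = 172561906845649 / 37179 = 4641381071.19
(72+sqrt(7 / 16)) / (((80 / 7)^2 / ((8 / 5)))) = 49* sqrt(7) / 16000+441 / 500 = 0.89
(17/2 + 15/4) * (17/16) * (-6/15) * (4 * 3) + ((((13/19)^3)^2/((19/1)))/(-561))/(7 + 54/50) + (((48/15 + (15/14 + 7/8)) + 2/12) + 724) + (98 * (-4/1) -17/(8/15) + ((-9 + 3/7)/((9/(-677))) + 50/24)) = 600889543297718187/675302221379720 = 889.81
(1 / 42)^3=1 / 74088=0.00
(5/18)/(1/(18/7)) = 5/7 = 0.71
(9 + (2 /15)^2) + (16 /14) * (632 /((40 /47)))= 1350883 /1575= 857.70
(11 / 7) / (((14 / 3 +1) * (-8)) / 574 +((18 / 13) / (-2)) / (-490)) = -1231230 / 60773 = -20.26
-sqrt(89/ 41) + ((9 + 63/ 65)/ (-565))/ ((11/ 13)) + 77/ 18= 2.78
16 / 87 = 0.18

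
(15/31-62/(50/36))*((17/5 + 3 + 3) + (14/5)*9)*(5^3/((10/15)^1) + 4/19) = -42229021989/147250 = -286784.53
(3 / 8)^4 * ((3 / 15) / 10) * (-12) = -243 / 51200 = -0.00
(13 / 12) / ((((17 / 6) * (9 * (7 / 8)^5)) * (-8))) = -26624 / 2571471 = -0.01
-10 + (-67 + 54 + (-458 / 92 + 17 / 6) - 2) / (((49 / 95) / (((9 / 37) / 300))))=-1194611 / 119140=-10.03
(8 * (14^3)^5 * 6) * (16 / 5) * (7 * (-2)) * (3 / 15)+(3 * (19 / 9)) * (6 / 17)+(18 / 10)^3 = -142176793892195747740937 / 2125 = -66906726537503881289.85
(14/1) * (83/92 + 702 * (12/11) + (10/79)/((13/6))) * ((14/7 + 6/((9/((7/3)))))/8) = 11157042218/2338479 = 4771.07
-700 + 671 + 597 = 568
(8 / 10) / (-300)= -1 / 375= -0.00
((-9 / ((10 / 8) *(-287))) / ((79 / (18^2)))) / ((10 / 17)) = 99144 / 566825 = 0.17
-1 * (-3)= 3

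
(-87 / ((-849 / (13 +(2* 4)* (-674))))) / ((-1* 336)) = 51997 / 31696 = 1.64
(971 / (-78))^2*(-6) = -942841 / 1014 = -929.82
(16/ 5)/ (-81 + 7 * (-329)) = -0.00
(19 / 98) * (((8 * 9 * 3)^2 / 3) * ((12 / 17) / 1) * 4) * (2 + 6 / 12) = 17729280 / 833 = 21283.65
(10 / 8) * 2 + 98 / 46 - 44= -39.37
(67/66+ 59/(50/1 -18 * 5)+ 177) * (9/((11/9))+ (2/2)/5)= 12117716/9075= 1335.29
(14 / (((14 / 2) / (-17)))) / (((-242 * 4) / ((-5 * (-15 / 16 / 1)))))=0.16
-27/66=-9/22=-0.41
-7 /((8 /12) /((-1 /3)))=7 /2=3.50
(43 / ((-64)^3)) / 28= -43 / 7340032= -0.00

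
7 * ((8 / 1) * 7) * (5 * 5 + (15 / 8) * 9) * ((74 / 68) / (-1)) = -607355 / 34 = -17863.38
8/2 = 4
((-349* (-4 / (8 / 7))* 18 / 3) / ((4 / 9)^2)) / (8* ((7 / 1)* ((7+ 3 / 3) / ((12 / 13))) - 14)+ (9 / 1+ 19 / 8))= 254421 / 2638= 96.44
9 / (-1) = -9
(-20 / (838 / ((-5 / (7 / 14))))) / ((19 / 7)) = 700 / 7961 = 0.09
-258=-258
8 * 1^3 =8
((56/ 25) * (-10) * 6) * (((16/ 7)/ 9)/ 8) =-64/ 15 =-4.27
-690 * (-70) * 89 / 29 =148231.03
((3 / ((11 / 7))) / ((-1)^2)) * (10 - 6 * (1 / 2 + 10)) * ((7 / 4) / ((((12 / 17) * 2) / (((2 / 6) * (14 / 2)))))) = -292.65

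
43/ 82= 0.52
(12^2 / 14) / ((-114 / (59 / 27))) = -236 / 1197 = -0.20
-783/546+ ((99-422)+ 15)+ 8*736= 1015299/182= 5578.57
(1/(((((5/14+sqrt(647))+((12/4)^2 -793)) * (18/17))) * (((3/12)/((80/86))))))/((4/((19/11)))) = -110246360/56871641717 -1266160 * sqrt(647)/511844775453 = -0.00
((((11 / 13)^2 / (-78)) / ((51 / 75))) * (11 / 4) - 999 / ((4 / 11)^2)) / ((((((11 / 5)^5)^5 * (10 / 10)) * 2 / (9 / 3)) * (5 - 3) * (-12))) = 33359379470348358154296875 / 25684549751301012953115407092992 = 0.00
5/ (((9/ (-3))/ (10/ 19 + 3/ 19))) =-1.14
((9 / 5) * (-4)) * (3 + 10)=-468 / 5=-93.60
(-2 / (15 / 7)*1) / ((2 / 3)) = -7 / 5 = -1.40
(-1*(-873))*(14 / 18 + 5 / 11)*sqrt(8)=23668*sqrt(2) / 11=3042.87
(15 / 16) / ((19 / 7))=105 / 304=0.35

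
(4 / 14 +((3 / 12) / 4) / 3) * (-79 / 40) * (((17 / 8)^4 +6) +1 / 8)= -294583811 / 18350080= -16.05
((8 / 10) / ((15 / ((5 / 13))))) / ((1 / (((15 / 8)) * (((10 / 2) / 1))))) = 5 / 26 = 0.19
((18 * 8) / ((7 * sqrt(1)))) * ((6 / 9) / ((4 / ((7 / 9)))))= 8 / 3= 2.67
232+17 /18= 4193 /18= 232.94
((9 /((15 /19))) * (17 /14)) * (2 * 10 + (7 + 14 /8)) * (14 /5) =22287 /20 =1114.35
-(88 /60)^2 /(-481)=484 /108225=0.00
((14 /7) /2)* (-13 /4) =-13 /4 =-3.25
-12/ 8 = -3/ 2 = -1.50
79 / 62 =1.27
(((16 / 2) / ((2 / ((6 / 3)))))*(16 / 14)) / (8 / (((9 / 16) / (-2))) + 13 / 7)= -576 / 1675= -0.34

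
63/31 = 2.03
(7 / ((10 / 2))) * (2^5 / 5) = 224 / 25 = 8.96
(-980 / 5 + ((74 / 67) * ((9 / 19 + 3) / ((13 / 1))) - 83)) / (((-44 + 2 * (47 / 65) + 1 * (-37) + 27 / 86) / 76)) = 7933133640 / 29677717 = 267.31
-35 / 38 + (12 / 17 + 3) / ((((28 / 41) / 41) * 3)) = 94627 / 1292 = 73.24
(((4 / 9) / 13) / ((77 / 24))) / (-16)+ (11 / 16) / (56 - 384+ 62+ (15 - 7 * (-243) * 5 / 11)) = 179555 / 275987712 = 0.00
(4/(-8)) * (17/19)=-17/38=-0.45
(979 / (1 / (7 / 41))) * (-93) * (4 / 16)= -637329 / 164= -3886.15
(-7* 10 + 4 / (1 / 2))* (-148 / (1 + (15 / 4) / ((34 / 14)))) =623968 / 173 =3606.75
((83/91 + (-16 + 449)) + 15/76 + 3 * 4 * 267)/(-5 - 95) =-5032233/138320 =-36.38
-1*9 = -9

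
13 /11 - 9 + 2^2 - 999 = -11031 /11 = -1002.82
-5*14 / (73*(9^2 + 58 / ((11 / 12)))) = -770 / 115851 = -0.01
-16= -16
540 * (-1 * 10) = -5400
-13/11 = -1.18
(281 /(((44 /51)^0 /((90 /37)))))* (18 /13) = 455220 /481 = 946.40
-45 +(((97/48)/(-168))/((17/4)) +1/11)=-16931435/376992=-44.91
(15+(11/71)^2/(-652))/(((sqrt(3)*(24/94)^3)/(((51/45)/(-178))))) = -87015572427269*sqrt(3)/45492577896960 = -3.31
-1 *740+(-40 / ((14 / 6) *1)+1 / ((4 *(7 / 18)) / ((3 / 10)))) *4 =-4039 / 5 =-807.80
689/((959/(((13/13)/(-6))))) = -689/5754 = -0.12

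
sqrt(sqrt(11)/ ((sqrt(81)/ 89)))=11^(1/ 4) * sqrt(89)/ 3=5.73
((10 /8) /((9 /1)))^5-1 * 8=-483726283 /60466176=-8.00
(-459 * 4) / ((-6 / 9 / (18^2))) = 892296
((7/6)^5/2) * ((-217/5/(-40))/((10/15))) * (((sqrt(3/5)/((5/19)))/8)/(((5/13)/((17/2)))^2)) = 3384449842501 * sqrt(15)/41472000000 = 316.07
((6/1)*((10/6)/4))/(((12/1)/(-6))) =-1.25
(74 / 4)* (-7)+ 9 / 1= -241 / 2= -120.50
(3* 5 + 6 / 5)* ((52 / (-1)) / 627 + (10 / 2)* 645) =54594621 / 1045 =52243.66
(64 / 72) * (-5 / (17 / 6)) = -80 / 51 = -1.57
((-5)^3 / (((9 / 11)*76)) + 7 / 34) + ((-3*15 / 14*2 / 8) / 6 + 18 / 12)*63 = 3919015 / 46512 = 84.26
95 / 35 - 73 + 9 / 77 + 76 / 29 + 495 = 954500 / 2233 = 427.45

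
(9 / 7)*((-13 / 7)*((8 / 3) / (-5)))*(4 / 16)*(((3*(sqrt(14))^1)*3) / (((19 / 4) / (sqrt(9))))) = 8424*sqrt(14) / 4655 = 6.77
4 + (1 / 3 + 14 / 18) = 46 / 9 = 5.11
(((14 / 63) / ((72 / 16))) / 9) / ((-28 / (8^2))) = -64 / 5103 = -0.01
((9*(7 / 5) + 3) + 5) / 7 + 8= 383 / 35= 10.94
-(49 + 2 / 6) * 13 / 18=-962 / 27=-35.63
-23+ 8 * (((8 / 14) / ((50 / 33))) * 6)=-857 / 175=-4.90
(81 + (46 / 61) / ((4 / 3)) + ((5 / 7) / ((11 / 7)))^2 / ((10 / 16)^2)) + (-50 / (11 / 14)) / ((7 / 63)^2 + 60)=5814852419 / 71758082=81.03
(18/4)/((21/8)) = 12/7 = 1.71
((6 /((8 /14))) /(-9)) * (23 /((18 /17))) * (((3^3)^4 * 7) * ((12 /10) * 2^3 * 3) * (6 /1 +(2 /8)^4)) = -5216515556301 /320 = -16301611113.44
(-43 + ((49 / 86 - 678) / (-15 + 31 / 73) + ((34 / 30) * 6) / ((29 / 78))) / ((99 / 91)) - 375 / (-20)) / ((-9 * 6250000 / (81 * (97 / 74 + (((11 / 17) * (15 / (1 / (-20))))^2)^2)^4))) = -39270807768938113758976123776327804119699113445496873383686985558365335059 / 190148264053540751512770146973944000000000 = -206527301021693718194400900000000.00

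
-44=-44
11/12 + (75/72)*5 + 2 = 65/8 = 8.12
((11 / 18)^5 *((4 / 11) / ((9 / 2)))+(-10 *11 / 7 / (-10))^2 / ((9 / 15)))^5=14600801404688724088173634877038879682840749 / 12261839860930670199331834959632734258176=1190.75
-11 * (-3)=33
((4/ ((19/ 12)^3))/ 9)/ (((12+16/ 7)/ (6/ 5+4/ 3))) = 896/ 45125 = 0.02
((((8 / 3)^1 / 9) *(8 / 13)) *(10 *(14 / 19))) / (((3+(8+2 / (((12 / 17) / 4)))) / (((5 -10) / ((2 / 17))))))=-380800 / 148941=-2.56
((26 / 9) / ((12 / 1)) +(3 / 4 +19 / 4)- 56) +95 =44.74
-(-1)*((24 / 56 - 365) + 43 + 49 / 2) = -4159 / 14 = -297.07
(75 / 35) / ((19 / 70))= 150 / 19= 7.89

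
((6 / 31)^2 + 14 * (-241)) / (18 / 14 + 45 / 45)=-1476.11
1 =1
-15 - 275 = -290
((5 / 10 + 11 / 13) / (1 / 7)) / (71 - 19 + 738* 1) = 49 / 4108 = 0.01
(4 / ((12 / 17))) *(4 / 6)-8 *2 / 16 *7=-29 / 9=-3.22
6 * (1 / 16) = 3 / 8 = 0.38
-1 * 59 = -59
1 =1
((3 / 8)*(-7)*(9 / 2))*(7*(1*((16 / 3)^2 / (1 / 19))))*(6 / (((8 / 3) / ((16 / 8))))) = -201096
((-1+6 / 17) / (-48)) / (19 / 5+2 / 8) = 55 / 16524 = 0.00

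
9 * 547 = 4923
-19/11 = -1.73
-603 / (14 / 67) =-40401 / 14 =-2885.79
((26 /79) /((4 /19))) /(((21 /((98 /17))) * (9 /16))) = 27664 /36261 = 0.76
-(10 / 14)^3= -125 / 343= -0.36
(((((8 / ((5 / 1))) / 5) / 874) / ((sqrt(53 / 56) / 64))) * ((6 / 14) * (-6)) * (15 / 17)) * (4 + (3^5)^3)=-396718691328 * sqrt(742) / 13780795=-784170.22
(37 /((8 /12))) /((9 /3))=37 /2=18.50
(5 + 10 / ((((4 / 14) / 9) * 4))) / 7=335 / 28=11.96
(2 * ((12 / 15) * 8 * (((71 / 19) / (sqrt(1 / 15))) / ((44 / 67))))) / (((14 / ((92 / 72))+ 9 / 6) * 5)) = 3501152 * sqrt(15) / 2993925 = 4.53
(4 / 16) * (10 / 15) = 1 / 6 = 0.17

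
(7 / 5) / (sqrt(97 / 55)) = 7 * sqrt(5335) / 485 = 1.05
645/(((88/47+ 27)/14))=424410/1357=312.76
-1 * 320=-320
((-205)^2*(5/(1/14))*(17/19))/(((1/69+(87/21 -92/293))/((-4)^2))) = 28309319241000/2583563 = 10957472.00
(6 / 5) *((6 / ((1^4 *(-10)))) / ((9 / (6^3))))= -432 / 25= -17.28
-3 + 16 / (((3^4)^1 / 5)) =-163 / 81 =-2.01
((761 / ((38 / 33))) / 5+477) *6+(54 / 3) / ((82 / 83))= 14307354 / 3895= 3673.26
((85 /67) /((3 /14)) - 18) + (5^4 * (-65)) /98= -8403569 /19698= -426.62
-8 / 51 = -0.16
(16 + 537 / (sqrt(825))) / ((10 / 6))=48 / 5 + 537* sqrt(33) / 275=20.82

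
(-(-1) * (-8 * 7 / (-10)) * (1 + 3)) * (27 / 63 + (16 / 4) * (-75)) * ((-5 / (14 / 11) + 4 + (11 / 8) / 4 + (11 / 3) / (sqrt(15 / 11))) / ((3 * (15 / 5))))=-41008 * sqrt(165) / 225- 21669 / 70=-2650.70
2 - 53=-51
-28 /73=-0.38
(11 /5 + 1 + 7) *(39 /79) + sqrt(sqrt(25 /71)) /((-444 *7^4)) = -sqrt(5) *71^(3 /4) /75689124 + 1989 /395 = 5.04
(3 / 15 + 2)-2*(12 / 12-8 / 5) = 17 / 5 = 3.40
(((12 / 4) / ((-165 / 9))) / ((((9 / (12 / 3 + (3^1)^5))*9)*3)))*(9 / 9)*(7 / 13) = -133 / 1485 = -0.09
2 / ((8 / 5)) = 5 / 4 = 1.25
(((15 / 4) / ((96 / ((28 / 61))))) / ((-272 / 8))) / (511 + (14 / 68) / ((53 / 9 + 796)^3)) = -375898087313 / 364235022178606688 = -0.00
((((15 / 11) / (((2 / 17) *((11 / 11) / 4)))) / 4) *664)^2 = 7167315600 / 121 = 59234013.22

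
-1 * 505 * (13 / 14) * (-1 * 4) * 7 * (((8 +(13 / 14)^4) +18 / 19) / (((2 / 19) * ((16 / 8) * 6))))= 15478911045 / 153664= 100732.19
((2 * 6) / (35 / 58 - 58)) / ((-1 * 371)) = 696 / 1235059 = 0.00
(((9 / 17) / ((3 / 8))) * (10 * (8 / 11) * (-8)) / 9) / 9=-5120 / 5049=-1.01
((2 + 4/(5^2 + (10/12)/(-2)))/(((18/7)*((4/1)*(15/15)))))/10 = 2233/106200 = 0.02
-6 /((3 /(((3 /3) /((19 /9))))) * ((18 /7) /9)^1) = -63 /19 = -3.32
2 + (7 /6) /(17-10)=13 /6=2.17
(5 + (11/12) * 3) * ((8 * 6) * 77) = 28644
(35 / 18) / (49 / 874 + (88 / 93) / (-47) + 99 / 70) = 779968525 / 581720754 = 1.34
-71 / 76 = -0.93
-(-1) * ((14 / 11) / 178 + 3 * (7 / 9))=6874 / 2937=2.34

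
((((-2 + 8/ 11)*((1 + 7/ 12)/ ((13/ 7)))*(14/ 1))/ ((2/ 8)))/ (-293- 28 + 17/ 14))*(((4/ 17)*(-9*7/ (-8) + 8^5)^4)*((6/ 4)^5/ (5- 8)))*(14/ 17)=-30620102224979119330985661/ 284690432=-107555782643861804.71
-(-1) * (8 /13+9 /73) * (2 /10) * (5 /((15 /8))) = 0.39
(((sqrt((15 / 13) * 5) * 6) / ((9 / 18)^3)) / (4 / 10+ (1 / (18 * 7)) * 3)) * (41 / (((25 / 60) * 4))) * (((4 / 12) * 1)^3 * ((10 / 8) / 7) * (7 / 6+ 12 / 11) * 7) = 4276300 * sqrt(39) / 38181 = 699.44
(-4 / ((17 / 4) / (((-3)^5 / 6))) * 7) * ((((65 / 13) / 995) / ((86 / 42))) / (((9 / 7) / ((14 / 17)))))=1037232 / 2472973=0.42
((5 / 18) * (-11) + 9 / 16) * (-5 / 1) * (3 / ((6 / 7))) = 43.63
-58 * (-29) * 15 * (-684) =-17257320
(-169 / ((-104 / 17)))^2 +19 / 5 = 245421 / 320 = 766.94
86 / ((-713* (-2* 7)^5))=43 / 191734256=0.00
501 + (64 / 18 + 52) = 5009 / 9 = 556.56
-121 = -121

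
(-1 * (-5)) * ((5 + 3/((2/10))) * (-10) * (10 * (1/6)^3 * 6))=-2500/9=-277.78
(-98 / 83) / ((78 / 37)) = -0.56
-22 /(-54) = 0.41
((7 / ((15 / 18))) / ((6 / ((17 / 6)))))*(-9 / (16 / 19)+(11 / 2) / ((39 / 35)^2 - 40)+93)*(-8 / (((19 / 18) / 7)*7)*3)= -66854008053 / 9021010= -7410.92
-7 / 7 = -1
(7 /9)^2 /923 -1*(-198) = 14803123 /74763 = 198.00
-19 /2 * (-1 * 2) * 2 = 38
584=584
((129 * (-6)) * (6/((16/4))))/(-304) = 3.82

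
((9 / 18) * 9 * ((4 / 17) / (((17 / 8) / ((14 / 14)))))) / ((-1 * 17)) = -144 / 4913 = -0.03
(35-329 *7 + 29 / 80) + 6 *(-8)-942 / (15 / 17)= -270659 / 80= -3383.24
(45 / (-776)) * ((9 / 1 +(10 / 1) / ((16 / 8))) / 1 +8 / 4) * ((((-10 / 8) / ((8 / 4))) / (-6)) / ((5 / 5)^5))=-75 / 776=-0.10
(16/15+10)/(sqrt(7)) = 4.18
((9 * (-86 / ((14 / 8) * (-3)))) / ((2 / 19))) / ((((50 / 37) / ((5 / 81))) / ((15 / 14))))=68.55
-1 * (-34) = 34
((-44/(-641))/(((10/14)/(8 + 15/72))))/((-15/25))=-15169/11538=-1.31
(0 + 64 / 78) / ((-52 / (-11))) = 88 / 507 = 0.17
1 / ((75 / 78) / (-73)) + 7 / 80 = -75.83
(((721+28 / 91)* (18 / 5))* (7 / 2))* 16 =9452016 / 65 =145415.63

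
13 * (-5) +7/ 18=-1163/ 18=-64.61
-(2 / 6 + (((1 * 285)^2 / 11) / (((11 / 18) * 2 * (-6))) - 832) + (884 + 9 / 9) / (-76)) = 51044225 / 27588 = 1850.23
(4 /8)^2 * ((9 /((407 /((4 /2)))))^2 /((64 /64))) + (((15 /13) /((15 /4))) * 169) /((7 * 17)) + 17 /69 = 930121630 /1360143939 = 0.68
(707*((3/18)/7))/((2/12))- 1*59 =42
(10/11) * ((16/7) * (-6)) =-960/77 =-12.47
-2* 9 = -18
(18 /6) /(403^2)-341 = -55381466 /162409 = -341.00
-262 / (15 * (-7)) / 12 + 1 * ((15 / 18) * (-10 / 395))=9299 / 49770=0.19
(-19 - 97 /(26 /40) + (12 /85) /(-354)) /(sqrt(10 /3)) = -10967831*sqrt(30) /651950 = -92.14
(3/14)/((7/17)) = 51/98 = 0.52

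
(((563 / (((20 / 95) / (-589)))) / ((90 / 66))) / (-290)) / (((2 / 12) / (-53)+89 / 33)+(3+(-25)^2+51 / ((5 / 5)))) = 40405318129 / 6915238500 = 5.84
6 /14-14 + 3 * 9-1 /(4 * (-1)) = 383 /28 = 13.68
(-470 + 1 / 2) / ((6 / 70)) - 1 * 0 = -10955 / 2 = -5477.50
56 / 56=1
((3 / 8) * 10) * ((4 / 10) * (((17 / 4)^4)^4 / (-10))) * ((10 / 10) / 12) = -48661191875666868481 / 343597383680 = -141622707.82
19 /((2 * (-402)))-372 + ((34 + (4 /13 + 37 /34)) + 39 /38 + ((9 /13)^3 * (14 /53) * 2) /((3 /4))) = -335.37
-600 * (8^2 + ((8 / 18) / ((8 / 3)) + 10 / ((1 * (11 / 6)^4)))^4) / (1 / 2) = -97103772380726306289625 / 1240642706316448347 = -78268.93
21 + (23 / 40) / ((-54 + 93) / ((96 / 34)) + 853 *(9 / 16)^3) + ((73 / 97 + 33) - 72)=-5673782473 / 329030305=-17.24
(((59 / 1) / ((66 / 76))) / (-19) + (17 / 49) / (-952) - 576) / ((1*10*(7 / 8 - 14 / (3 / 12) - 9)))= 52481777 / 58066470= 0.90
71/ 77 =0.92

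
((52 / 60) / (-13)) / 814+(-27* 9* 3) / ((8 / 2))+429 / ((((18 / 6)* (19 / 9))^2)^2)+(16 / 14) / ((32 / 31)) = -2014697127097 / 11138535870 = -180.88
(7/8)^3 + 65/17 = 39111/8704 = 4.49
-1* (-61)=61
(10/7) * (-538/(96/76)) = -25555/42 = -608.45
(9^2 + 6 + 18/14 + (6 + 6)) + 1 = 709/7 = 101.29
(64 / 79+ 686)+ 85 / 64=3479227 / 5056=688.14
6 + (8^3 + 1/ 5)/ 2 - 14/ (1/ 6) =1781/ 10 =178.10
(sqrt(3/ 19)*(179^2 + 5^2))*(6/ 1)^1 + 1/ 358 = 1/ 358 + 192396*sqrt(57)/ 19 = 76450.42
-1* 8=-8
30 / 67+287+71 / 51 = 986966 / 3417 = 288.84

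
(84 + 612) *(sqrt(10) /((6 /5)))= 580 *sqrt(10)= 1834.12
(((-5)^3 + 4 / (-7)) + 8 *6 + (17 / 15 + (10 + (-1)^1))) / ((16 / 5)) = -7081 / 336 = -21.07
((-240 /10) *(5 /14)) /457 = -60 /3199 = -0.02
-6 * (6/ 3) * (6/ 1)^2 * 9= -3888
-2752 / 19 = -144.84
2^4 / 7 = 16 / 7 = 2.29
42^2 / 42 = 42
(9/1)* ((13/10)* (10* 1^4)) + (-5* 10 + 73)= 140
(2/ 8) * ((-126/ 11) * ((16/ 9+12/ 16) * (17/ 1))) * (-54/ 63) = 105.48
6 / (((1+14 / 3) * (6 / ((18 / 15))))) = 18 / 85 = 0.21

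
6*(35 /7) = 30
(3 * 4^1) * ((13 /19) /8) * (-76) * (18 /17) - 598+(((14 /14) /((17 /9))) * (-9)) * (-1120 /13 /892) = -33518750 /49283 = -680.13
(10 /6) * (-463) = -2315 /3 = -771.67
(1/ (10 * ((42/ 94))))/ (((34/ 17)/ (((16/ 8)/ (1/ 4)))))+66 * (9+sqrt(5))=66 * sqrt(5)+62464/ 105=742.48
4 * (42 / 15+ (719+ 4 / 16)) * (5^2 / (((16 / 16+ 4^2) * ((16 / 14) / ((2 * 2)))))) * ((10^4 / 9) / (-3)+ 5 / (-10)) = -10122346745 / 1836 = -5513260.75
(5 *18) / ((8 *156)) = 15 / 208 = 0.07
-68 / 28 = -17 / 7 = -2.43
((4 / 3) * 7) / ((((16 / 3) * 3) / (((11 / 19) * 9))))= 3.04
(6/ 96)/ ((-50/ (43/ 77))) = -43/ 61600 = -0.00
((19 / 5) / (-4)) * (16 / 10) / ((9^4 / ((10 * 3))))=-76 / 10935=-0.01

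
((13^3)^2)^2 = 23298085122481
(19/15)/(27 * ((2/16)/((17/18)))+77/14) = 1292/9255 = 0.14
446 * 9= 4014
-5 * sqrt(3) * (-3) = 15 * sqrt(3) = 25.98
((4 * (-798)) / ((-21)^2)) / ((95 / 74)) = -592 / 105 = -5.64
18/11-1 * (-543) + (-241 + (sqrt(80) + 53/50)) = 4 * sqrt(5) + 167583/550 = 313.64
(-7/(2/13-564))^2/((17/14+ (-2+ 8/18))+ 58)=521703/195170229250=0.00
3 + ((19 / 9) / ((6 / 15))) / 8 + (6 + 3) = 1823 / 144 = 12.66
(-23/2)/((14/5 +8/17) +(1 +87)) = -1955/15516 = -0.13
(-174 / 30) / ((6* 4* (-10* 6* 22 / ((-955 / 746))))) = -5539 / 23633280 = -0.00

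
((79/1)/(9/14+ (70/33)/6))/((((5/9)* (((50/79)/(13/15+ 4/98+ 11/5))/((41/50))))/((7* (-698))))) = -2807387.17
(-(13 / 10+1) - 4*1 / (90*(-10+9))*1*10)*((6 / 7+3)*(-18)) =4509 / 35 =128.83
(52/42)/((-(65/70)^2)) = -56/39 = -1.44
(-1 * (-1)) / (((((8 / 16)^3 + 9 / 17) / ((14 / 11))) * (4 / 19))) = 9044 / 979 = 9.24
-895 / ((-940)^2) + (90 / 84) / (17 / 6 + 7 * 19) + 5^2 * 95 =478890496241 / 201637520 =2375.01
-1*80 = -80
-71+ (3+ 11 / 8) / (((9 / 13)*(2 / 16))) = -184 / 9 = -20.44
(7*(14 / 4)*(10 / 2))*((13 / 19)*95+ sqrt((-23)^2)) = 10780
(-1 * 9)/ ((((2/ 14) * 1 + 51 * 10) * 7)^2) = -9/ 12752041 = -0.00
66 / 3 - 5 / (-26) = 577 / 26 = 22.19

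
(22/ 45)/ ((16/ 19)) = 0.58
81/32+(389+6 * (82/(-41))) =12145/32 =379.53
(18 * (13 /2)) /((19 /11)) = 67.74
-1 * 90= -90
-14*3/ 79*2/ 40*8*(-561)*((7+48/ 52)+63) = 43448328/ 5135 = 8461.21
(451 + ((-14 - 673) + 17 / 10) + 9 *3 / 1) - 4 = -2113 / 10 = -211.30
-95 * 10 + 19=-931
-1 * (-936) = 936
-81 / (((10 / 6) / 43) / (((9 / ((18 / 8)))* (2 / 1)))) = -83592 / 5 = -16718.40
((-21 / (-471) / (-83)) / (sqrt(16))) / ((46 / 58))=-203 / 1198852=-0.00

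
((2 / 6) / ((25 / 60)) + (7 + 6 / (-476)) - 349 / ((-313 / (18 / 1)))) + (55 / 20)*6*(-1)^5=2115198 / 186235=11.36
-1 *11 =-11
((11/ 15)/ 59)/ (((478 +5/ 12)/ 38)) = 1672/ 1693595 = 0.00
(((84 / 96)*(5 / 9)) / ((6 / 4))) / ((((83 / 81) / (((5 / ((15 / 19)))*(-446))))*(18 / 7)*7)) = -148295 / 2988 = -49.63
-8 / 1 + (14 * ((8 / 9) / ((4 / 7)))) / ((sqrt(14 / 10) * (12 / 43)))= -8 + 301 * sqrt(35) / 27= 57.95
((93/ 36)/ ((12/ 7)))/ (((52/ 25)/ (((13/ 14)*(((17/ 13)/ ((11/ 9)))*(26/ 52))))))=13175/ 36608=0.36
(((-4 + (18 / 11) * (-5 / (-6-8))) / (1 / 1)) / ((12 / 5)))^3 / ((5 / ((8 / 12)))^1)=-454786175 / 1183333536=-0.38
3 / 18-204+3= -1205 / 6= -200.83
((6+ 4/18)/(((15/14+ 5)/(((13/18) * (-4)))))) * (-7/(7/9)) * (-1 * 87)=-591136/255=-2318.18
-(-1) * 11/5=11/5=2.20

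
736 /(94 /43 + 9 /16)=506368 /1891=267.78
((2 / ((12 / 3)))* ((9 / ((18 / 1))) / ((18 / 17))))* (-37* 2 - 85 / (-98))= -40613 / 2352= -17.27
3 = 3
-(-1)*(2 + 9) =11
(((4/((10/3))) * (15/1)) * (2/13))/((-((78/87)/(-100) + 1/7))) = -40600/1963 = -20.68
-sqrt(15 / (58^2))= -sqrt(15) / 58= -0.07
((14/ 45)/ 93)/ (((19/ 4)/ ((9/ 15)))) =56/ 132525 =0.00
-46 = -46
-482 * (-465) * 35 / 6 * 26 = 33993050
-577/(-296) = 577/296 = 1.95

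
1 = 1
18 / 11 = 1.64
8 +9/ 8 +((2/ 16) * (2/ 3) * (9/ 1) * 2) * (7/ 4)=47/ 4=11.75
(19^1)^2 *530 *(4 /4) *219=41901270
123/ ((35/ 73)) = 8979/ 35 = 256.54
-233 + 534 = 301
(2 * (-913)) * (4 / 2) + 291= -3361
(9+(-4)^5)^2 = 1030225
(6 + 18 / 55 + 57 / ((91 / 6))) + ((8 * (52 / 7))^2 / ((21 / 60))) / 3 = 2482121066 / 735735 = 3373.66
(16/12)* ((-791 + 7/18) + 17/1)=-27850/27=-1031.48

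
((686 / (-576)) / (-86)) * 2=343 / 12384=0.03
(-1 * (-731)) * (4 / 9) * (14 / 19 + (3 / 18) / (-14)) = 845767 / 3591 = 235.52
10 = 10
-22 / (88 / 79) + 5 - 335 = -1399 / 4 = -349.75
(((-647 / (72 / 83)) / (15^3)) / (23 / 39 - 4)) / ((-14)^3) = -698113 / 29561112000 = -0.00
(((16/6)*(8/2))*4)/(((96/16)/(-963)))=-6848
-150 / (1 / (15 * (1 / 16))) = -1125 / 8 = -140.62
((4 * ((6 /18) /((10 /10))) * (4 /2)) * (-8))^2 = 4096 /9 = 455.11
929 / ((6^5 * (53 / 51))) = 15793 / 137376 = 0.11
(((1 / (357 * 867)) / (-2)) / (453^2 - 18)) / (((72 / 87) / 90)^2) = -0.00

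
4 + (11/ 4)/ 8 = 139/ 32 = 4.34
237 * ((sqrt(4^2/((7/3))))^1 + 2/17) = 474/17 + 948 * sqrt(21)/7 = 648.49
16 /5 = 3.20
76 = 76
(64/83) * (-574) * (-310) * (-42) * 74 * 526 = -18617455073280/83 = -224306687629.88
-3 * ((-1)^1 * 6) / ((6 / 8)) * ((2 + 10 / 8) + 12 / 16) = 96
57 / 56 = 1.02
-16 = -16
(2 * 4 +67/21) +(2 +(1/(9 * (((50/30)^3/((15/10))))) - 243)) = -1206311/5250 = -229.77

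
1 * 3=3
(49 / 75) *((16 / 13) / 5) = 784 / 4875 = 0.16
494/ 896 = 247/ 448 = 0.55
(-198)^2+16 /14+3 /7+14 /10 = 1372244 /35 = 39206.97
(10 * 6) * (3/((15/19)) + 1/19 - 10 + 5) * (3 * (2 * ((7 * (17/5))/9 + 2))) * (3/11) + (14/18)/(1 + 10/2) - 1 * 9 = -143659/270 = -532.07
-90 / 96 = -15 / 16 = -0.94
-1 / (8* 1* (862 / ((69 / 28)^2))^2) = -22667121 / 3653731622912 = -0.00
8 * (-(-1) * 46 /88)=4.18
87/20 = 4.35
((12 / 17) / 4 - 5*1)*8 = -656 / 17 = -38.59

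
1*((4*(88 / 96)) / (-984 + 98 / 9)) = -33 / 8758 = -0.00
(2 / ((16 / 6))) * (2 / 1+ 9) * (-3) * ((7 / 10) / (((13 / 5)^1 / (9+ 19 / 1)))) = -4851 / 26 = -186.58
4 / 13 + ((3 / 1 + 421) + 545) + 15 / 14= 176609 / 182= 970.38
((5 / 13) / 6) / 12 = 5 / 936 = 0.01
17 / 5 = 3.40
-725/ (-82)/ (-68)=-725/ 5576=-0.13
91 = 91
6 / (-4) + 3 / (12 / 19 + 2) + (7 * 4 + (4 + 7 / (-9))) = 6944 / 225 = 30.86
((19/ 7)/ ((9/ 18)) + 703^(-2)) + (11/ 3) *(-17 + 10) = -210038804/ 10378389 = -20.24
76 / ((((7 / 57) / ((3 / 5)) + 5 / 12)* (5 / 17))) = 51984 / 125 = 415.87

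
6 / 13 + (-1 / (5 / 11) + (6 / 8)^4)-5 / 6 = -2.26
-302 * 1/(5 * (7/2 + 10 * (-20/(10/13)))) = 604/2565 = 0.24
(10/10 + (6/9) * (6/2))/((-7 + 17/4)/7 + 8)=28/71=0.39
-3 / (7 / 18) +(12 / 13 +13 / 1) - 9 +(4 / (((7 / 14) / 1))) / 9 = -1558 / 819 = -1.90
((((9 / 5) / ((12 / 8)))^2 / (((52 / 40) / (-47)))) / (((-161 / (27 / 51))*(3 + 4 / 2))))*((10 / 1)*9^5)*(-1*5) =-3596792688 / 35581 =-101087.45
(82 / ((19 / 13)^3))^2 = 32455463716 / 47045881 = 689.87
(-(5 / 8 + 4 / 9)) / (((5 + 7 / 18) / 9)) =-1.79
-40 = -40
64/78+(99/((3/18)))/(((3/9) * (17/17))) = 69530/39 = 1782.82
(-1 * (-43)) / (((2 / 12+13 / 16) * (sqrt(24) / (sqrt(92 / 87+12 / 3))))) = 688 * sqrt(1595) / 1363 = 20.16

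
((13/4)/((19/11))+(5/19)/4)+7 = 170/19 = 8.95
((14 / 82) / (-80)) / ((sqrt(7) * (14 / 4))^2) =-1 / 40180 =-0.00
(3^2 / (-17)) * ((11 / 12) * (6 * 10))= -29.12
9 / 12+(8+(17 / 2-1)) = 65 / 4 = 16.25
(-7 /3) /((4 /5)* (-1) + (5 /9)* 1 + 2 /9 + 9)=-105 /404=-0.26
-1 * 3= -3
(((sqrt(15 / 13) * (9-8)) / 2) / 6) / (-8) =-sqrt(195) / 1248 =-0.01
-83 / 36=-2.31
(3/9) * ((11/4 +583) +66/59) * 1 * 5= 230835/236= 978.11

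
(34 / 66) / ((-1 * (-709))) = 17 / 23397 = 0.00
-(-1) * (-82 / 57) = -82 / 57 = -1.44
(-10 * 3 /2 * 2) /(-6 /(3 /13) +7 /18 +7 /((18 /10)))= 540 /391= 1.38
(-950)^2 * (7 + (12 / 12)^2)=7220000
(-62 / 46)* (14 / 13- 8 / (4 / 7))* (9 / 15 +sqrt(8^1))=15624 / 1495 +10416* sqrt(2) / 299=59.72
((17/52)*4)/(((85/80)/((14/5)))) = 224/65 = 3.45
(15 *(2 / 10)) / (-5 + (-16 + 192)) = 1 / 57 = 0.02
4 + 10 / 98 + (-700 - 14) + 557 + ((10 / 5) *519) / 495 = -1219226 / 8085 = -150.80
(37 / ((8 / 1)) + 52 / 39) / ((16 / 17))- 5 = 511 / 384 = 1.33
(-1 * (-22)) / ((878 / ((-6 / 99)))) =-2 / 1317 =-0.00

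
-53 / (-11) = 53 / 11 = 4.82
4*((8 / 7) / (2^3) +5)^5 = 241864704 / 16807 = 14390.71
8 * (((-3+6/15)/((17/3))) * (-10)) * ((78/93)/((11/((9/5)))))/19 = 146016/550715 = 0.27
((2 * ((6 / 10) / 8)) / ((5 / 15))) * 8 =18 / 5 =3.60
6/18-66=-197/3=-65.67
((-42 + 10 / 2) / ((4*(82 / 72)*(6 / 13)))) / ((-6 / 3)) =1443 / 164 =8.80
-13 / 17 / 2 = -13 / 34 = -0.38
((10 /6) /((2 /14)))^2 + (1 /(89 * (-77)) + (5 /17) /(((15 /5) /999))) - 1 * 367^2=-134454.95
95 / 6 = 15.83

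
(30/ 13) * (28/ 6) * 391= 54740/ 13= 4210.77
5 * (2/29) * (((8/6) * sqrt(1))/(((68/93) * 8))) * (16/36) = 155/4437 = 0.03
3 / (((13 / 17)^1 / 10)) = 510 / 13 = 39.23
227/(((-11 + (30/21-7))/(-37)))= 58793/116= 506.84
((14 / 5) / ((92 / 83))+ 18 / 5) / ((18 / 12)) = 1409 / 345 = 4.08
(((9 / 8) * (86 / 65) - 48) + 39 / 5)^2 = 4052169 / 2704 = 1498.58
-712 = -712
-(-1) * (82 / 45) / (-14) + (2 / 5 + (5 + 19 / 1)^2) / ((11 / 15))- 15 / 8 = 1975667 / 2520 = 783.99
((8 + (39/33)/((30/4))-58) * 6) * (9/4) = -672.87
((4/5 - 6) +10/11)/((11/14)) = -5.46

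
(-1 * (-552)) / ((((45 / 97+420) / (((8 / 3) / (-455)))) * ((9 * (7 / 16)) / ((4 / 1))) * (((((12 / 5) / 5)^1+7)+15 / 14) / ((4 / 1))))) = -73105408 / 19994984919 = -0.00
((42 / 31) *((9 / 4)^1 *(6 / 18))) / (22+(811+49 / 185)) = 1665 / 1365364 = 0.00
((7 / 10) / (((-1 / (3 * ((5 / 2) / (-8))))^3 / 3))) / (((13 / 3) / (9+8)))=722925 / 106496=6.79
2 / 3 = 0.67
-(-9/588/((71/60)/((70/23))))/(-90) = -5/11431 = -0.00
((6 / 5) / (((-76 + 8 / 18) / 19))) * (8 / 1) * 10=-2052 / 85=-24.14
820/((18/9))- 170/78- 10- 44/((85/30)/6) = 201979/663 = 304.64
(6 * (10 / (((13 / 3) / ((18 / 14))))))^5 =11157710083200000 / 6240321451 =1788002.46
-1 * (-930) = 930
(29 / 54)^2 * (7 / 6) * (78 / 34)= 76531 / 99144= 0.77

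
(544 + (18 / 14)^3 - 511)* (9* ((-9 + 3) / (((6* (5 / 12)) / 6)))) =-7807104 / 1715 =-4552.25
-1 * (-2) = 2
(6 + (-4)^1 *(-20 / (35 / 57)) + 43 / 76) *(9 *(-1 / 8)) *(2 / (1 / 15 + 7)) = -9828675 / 225568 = -43.57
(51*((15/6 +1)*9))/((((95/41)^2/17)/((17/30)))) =520301439/180500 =2882.56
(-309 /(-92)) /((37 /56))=4326 /851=5.08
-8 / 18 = -4 / 9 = -0.44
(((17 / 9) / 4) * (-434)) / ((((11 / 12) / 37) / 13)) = -3548818 / 33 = -107539.94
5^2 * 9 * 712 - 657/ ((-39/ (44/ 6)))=160323.54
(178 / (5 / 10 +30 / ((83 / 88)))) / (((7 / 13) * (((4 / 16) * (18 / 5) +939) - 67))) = 3841240 / 327695389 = 0.01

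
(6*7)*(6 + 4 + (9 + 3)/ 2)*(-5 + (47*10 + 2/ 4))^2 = 145615848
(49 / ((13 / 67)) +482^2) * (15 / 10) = 9070485 / 26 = 348864.81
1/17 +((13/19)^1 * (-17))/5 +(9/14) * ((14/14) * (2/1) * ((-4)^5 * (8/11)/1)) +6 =-118606564/124355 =-953.77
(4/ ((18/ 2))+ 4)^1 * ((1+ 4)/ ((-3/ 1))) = -7.41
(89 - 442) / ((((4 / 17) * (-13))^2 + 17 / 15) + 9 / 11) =-16832805 / 539218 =-31.22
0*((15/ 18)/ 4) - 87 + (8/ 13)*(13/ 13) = -1123/ 13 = -86.38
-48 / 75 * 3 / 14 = -24 / 175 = -0.14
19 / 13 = 1.46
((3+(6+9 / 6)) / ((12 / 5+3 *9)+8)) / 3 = 35 / 374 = 0.09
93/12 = 31/4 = 7.75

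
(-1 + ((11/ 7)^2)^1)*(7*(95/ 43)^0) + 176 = 1304/ 7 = 186.29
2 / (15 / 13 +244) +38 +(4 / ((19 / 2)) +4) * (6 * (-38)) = -3091364 / 3187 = -969.99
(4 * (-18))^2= 5184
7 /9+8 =79 /9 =8.78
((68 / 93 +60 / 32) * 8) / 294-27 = -105185 / 3906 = -26.93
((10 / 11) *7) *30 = 2100 / 11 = 190.91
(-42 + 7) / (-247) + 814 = 201093 / 247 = 814.14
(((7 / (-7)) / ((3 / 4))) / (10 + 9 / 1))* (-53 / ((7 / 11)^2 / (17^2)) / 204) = 109021 / 8379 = 13.01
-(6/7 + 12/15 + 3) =-163/35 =-4.66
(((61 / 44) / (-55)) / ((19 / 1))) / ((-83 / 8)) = 0.00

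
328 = 328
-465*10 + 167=-4483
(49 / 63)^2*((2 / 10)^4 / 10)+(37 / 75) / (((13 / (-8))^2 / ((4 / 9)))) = 7112281 / 85556250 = 0.08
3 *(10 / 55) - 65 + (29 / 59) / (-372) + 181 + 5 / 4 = 117.79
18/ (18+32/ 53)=477/ 493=0.97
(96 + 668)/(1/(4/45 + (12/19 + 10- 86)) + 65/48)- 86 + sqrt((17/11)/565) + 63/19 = sqrt(105655)/6215 + 9584679883/19677445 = 487.14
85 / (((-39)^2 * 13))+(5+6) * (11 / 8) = 2393213 / 158184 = 15.13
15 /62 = 0.24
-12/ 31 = -0.39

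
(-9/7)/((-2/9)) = 81/14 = 5.79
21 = 21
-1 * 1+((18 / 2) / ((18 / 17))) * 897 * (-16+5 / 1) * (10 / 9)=-279568 / 3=-93189.33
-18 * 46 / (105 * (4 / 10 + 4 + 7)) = -92 / 133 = -0.69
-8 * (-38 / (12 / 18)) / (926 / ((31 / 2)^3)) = 1698087 / 926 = 1833.79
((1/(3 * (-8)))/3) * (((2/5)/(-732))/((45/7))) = 7/5929200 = 0.00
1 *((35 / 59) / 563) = 35 / 33217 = 0.00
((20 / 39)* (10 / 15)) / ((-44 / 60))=-200 / 429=-0.47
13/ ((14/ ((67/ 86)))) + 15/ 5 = 4483/ 1204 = 3.72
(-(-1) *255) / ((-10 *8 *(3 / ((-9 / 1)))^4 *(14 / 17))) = -70227 / 224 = -313.51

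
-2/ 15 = -0.13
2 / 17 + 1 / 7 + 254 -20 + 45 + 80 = 42752 / 119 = 359.26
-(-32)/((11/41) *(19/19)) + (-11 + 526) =6977/11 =634.27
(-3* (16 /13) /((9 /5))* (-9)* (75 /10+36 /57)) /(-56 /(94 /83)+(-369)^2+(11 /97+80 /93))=1965179745 /1781794456286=0.00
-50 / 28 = -25 / 14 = -1.79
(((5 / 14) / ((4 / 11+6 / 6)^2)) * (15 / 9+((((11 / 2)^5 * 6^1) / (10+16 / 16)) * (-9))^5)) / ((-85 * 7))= 3504121441488212268351144081961 / 1179176140800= 2971669219079413269.92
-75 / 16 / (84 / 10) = -125 / 224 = -0.56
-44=-44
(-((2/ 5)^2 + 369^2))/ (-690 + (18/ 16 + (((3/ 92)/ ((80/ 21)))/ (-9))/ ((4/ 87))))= 20042922752/ 101405445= 197.65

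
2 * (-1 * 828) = -1656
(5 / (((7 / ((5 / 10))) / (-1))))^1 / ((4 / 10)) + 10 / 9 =55 / 252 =0.22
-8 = -8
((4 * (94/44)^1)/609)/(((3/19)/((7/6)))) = 893/8613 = 0.10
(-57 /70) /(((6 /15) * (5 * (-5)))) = 57 /700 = 0.08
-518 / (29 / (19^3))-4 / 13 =-46188622 / 377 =-122516.24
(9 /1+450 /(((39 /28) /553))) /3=774239 /13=59556.85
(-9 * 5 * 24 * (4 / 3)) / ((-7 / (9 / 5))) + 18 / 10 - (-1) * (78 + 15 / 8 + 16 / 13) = 1649617 / 3640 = 453.19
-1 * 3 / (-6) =1 / 2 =0.50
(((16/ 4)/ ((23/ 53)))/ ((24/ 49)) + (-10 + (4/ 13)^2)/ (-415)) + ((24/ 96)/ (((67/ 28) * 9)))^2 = 22104143967511/ 1173078991890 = 18.84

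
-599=-599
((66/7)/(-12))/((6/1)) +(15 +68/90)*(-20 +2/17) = -6712781/21420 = -313.39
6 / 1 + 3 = 9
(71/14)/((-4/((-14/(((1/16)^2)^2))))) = 1163264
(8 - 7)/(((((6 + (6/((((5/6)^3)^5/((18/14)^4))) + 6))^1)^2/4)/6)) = 5368889309465885162353515625/15663200983930767470331326245494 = 0.00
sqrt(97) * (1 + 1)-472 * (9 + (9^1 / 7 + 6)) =-7667.16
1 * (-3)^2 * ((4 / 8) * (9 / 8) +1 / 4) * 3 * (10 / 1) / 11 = 1755 / 88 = 19.94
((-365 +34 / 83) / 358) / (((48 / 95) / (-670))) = 321018775 / 237712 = 1350.45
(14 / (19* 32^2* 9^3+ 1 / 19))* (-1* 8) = -2128 / 269485057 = -0.00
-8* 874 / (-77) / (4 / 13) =22724 / 77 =295.12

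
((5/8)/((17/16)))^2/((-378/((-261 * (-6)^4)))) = 626400/2023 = 309.64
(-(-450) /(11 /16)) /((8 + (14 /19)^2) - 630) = -433200 /411301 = -1.05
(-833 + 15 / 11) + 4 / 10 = -45718 / 55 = -831.24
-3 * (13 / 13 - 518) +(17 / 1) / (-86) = 133369 / 86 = 1550.80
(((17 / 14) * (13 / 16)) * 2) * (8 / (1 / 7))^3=346528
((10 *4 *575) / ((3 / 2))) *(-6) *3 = -276000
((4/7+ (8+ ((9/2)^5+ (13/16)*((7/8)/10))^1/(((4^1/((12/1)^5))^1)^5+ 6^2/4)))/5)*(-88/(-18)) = 919381848208331016106313519408/4401827379328379748404429325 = 208.86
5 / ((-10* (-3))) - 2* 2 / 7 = -17 / 42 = -0.40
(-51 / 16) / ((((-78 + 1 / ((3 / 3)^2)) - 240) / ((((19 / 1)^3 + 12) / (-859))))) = -350421 / 4356848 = -0.08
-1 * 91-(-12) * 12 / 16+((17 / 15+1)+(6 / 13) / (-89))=-1386176 / 17355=-79.87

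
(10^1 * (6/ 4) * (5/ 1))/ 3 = 25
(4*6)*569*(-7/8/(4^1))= -11949/4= -2987.25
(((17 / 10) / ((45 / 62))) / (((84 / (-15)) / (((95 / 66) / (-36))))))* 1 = 10013 / 598752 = 0.02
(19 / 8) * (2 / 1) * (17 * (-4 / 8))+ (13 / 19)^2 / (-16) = -233375 / 5776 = -40.40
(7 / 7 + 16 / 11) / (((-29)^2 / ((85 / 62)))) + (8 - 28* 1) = -11468945 / 573562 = -20.00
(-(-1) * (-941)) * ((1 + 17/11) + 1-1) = -26348/11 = -2395.27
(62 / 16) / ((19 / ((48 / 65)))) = 186 / 1235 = 0.15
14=14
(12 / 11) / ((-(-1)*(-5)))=-0.22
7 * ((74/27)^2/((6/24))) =153328/729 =210.33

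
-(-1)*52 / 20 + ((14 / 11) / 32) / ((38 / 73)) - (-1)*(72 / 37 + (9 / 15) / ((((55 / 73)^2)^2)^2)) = 97961502749893441653 / 9418393333937500000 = 10.40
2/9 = 0.22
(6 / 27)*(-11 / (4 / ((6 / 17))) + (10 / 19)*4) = 733 / 2907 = 0.25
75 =75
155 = 155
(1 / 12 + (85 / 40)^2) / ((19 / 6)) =883 / 608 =1.45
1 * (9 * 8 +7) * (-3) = -237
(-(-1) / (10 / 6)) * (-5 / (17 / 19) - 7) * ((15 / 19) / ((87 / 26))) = -1.78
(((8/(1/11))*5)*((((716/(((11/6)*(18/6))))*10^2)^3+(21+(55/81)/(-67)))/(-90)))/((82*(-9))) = 31872701187375233744/2180791107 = 14615201375.81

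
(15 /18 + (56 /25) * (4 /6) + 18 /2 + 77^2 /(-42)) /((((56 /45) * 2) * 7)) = -14607 /1960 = -7.45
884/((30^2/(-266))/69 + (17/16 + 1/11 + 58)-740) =-475931456/366583311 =-1.30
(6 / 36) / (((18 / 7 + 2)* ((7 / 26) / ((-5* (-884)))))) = 14365 / 24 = 598.54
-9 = -9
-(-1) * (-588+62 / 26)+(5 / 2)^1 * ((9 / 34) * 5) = -514759 / 884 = -582.31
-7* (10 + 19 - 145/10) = -203/2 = -101.50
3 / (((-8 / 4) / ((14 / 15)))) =-7 / 5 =-1.40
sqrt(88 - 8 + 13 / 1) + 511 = sqrt(93) + 511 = 520.64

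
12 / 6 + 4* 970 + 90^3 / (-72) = -6243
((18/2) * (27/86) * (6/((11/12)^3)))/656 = 78732/2346553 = 0.03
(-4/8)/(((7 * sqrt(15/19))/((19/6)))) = -19 * sqrt(285)/1260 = -0.25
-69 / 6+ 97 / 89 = -1853 / 178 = -10.41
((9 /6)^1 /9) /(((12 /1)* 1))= 1 /72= 0.01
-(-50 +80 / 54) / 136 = 655 / 1836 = 0.36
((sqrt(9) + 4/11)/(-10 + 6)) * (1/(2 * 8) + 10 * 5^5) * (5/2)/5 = -18500037/1408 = -13139.23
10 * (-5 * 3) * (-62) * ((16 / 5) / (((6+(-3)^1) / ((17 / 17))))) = 9920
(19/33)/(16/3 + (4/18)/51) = 2907/26950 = 0.11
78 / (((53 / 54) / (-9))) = -37908 / 53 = -715.25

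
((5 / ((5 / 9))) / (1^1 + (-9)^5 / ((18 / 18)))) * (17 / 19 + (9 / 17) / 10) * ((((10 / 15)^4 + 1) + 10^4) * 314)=-389313985969 / 858262680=-453.61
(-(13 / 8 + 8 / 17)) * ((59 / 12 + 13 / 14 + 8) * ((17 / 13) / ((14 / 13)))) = -110485 / 3136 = -35.23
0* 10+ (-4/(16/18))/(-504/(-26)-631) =117/15902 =0.01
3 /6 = 0.50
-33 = -33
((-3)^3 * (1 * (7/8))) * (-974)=92043/4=23010.75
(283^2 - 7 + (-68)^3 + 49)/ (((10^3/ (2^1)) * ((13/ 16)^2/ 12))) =-179943168/ 21125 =-8518.02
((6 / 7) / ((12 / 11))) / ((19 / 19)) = 11 / 14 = 0.79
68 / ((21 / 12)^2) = 1088 / 49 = 22.20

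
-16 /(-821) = 16 /821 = 0.02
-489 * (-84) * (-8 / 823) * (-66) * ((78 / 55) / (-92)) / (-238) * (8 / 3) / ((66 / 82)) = 100084608 / 17698615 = 5.65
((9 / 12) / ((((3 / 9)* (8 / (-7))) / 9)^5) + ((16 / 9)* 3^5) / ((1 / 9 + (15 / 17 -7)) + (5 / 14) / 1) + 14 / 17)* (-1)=5519837.61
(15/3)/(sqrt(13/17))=5 * sqrt(221)/13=5.72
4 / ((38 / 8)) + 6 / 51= 310 / 323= 0.96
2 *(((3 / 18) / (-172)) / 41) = -1 / 21156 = -0.00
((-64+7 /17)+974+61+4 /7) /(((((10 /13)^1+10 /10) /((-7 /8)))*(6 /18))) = -2255487 /1564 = -1442.13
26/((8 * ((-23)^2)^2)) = 13/1119364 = 0.00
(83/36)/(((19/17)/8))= 2822/171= 16.50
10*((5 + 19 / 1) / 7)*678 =162720 / 7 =23245.71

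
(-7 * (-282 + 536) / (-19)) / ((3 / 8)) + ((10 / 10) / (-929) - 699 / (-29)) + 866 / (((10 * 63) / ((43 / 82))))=3627635878681 / 13221834570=274.37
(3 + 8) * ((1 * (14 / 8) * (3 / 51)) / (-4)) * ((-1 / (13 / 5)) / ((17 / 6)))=1155 / 30056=0.04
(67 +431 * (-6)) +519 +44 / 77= -13996 / 7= -1999.43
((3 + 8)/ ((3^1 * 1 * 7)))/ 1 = 0.52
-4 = -4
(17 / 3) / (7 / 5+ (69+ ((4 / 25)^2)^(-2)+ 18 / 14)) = 152320 / 42942537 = 0.00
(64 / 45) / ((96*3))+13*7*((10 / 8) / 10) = 36871 / 3240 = 11.38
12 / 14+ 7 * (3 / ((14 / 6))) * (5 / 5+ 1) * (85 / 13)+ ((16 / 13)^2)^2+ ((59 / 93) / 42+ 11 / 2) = 126.36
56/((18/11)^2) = 20.91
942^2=887364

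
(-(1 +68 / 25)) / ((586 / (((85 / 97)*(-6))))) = 4743 / 142105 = 0.03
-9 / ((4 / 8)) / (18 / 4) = -4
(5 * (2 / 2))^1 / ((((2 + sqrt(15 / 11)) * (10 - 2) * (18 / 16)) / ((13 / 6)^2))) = 9295 / 4698 - 845 * sqrt(165) / 9396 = 0.82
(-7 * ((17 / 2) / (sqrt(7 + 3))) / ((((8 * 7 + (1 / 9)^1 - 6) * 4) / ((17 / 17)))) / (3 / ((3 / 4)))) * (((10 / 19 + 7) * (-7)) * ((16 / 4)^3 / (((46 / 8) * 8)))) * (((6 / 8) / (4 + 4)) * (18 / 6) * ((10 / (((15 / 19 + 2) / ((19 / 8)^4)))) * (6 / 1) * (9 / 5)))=3086395240383 * sqrt(10) / 16377118720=595.96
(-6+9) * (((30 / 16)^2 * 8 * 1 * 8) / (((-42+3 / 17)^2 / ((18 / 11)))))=43350 / 68651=0.63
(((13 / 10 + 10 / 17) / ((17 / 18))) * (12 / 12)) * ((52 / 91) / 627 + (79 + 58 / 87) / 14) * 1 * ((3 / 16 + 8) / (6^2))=100039329 / 38656640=2.59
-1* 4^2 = -16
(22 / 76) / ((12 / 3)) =11 / 152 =0.07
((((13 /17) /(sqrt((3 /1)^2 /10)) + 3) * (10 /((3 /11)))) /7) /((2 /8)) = 5720 * sqrt(10) /1071 + 440 /7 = 79.75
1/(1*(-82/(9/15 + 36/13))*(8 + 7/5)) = -219/50102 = -0.00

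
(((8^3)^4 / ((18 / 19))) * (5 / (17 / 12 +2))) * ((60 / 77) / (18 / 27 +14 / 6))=261134011596800 / 9471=27571957723.24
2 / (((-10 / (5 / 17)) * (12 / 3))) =-1 / 68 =-0.01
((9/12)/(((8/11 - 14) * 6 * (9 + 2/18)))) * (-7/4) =693/383104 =0.00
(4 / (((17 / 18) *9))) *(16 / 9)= 128 / 153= 0.84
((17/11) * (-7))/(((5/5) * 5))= -119/55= -2.16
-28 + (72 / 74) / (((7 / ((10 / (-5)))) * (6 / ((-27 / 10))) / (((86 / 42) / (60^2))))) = -50763871 / 1813000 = -28.00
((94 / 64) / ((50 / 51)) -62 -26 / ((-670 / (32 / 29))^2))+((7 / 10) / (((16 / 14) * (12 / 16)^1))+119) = 59.31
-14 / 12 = -7 / 6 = -1.17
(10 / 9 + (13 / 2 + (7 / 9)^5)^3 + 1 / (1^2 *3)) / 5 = 103356972875106439 / 1647129056757192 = 62.75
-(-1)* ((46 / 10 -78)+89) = 78 / 5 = 15.60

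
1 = 1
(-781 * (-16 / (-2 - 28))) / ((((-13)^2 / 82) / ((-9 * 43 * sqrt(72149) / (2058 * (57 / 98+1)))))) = 22030448 * sqrt(72149) / 916825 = 6454.34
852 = 852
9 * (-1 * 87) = -783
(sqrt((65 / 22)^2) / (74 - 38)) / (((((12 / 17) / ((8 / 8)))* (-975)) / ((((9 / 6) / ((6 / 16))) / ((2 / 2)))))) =-17 / 35640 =-0.00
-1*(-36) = 36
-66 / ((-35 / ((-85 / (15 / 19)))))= -203.03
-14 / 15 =-0.93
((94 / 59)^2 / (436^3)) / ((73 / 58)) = 64061 / 2632669634216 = 0.00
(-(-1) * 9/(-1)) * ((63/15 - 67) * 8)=22608/5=4521.60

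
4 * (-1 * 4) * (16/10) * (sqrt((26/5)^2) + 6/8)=-3808/25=-152.32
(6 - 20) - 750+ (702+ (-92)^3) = -778750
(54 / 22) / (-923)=-27 / 10153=-0.00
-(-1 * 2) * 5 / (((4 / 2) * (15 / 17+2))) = 85 / 49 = 1.73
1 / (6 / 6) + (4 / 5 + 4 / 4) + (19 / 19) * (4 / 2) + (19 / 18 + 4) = 9.86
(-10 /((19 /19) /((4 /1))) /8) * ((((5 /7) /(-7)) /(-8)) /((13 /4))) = -25 /1274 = -0.02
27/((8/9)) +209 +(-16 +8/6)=5393/24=224.71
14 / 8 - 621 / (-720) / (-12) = 537 / 320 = 1.68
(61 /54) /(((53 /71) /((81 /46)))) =2.66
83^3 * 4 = 2287148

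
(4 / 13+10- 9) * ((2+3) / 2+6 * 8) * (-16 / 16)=-66.04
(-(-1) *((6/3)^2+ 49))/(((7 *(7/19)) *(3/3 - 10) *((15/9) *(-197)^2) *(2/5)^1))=-0.00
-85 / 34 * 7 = -35 / 2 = -17.50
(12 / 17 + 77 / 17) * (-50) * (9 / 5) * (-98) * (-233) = -182900340 / 17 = -10758843.53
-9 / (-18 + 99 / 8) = 8 / 5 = 1.60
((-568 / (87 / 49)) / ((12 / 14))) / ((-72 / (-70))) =-362.86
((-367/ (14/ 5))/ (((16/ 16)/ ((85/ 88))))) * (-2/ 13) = 155975/ 8008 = 19.48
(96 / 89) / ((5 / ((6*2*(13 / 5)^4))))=32902272 / 278125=118.30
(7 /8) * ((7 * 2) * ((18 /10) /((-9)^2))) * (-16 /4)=-49 /45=-1.09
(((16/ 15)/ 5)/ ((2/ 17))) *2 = 272/ 75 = 3.63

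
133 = 133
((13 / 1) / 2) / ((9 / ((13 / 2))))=169 / 36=4.69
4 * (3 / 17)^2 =36 / 289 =0.12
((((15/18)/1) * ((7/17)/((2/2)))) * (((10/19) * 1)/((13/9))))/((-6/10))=-875/4199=-0.21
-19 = -19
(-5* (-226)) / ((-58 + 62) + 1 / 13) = 14690 / 53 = 277.17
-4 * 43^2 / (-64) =1849 / 16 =115.56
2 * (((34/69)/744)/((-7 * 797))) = -17/71600886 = -0.00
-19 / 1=-19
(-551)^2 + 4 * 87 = 303949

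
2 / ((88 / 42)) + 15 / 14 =156 / 77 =2.03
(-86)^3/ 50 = -318028/ 25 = -12721.12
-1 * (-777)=777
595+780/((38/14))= 16765/19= 882.37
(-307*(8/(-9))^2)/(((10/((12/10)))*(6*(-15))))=9824/30375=0.32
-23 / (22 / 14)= -161 / 11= -14.64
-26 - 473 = -499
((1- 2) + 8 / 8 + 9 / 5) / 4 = 9 / 20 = 0.45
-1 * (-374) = 374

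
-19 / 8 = -2.38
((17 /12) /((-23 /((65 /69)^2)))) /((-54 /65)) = 4668625 /70957944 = 0.07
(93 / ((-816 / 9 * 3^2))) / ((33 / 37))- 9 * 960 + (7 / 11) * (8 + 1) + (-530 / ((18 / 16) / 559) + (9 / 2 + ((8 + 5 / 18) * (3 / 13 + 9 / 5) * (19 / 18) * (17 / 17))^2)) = -271666.16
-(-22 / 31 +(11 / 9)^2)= -1969 / 2511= -0.78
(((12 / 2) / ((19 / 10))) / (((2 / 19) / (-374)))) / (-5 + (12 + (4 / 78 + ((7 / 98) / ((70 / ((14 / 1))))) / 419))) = -12834221400 / 8065789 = -1591.19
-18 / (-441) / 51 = 2 / 2499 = 0.00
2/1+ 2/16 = 17/8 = 2.12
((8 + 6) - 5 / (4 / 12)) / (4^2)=-1 / 16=-0.06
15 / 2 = 7.50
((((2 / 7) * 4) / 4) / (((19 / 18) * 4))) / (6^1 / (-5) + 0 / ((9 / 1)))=-15 / 266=-0.06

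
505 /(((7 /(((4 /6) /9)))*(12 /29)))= 12.91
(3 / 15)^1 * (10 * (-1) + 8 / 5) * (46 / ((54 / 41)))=-13202 / 225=-58.68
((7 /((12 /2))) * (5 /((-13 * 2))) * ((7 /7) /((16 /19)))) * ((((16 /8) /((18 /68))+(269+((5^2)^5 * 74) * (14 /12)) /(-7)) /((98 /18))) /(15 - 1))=360424897075 /856128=420994.17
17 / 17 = 1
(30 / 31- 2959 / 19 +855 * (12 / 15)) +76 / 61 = 19059501 / 35929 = 530.48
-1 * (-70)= 70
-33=-33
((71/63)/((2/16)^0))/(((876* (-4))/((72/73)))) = -71/223818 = -0.00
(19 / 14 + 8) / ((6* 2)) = 0.78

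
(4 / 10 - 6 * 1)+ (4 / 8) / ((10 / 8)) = -26 / 5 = -5.20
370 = 370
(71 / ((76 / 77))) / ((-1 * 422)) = -0.17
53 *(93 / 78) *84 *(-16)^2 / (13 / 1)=17665536 / 169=104529.80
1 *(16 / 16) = 1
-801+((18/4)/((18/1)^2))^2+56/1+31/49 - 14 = -192637391/254016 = -758.37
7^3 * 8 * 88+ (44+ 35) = 241551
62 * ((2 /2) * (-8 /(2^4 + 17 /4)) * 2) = -3968 /81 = -48.99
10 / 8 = 5 / 4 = 1.25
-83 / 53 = -1.57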